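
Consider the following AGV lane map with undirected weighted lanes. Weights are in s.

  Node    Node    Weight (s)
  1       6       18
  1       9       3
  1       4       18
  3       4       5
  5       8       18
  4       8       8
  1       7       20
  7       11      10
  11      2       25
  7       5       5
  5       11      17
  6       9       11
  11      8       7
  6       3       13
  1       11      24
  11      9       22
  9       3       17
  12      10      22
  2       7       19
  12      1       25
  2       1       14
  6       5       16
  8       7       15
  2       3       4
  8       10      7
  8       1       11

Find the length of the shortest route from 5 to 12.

47 s

Shortest distances from 5:
5: 0
7: 5  (via 5)
11: 15  (via 7)
6: 16  (via 5)
8: 18  (via 5)
2: 24  (via 7)
1: 25  (via 7)
10: 25  (via 8)
4: 26  (via 8)
9: 27  (via 6)
3: 28  (via 2)
12: 47  (via 10)
Shortest route: 5–8–10–12 = 47 s.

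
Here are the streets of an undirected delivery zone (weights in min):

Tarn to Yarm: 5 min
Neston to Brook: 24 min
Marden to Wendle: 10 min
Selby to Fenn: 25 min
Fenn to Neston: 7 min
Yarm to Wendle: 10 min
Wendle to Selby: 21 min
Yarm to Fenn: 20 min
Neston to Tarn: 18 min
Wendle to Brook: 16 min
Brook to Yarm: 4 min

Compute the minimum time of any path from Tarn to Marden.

25 min

Enumerating some paths:
Tarn → Yarm → Brook → Wendle → Marden: 5+4+16+10 = 35
Tarn → Yarm → Wendle → Marden: 5+10+10 = 25
The minimum is 25 min via Tarn → Yarm → Wendle → Marden.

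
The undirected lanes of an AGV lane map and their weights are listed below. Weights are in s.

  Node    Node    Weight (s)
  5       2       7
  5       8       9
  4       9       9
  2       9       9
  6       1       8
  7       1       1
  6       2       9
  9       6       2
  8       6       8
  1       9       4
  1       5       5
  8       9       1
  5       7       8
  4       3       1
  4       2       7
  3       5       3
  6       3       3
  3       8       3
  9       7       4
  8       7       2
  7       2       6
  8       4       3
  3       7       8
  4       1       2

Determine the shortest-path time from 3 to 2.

Compare a few routes:
3–4–2: 1+7 = 8
3–4–1–7–2: 1+2+1+6 = 10
3–8–7–2: 3+2+6 = 11
3–5–2: 3+7 = 10
Cheapest is 3–4–2 at 8 s.

8 s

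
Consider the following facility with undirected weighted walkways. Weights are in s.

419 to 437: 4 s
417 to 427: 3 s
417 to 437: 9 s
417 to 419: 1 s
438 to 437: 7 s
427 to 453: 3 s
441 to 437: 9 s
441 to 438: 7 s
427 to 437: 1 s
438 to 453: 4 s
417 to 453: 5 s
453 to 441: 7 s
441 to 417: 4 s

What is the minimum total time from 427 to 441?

Running Dijkstra from 427:
427: 0
437: 1  (via 427)
417: 3  (via 427)
453: 3  (via 427)
419: 4  (via 417)
438: 7  (via 453)
441: 7  (via 417)
Shortest route: 427–417–441 = 7 s.

7 s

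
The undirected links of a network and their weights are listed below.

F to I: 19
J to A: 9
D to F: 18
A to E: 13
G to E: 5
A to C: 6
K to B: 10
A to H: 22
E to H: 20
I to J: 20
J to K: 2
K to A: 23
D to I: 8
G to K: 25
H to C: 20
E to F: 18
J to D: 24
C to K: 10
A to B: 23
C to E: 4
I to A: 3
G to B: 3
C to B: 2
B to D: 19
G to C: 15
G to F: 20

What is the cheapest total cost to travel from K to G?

13

Settle nodes by increasing distance from K:
K: 0
J: 2  (via K)
B: 10  (via K)
C: 10  (via K)
A: 11  (via J)
G: 13  (via B)
Shortest route: K–B–G = 13.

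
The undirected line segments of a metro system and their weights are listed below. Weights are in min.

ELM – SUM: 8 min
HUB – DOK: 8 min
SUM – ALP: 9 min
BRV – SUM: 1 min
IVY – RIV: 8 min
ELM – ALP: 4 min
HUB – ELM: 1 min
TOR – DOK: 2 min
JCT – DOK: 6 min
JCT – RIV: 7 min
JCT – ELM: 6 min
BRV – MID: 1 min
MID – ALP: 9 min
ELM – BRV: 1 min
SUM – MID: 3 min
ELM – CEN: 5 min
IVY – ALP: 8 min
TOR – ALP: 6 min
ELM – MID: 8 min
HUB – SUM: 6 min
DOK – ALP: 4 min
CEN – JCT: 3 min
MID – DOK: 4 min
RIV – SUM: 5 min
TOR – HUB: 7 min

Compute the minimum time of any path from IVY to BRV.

Running Dijkstra from IVY:
IVY: 0
RIV: 8  (via IVY)
ALP: 8  (via IVY)
ELM: 12  (via ALP)
DOK: 12  (via ALP)
BRV: 13  (via ELM)
Shortest route: IVY–ALP–ELM–BRV = 13 min.

13 min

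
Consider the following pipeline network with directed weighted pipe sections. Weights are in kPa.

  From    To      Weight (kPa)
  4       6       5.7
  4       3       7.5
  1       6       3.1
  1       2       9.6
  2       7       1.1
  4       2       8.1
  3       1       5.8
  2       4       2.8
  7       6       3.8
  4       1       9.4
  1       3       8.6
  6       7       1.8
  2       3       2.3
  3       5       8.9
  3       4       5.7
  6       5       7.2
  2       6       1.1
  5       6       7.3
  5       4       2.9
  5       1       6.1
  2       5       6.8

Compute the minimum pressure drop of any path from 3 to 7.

Candidate routes:
3–4–2–7: 5.7+8.1+1.1 = 14.9
3–4–6–7: 5.7+5.7+1.8 = 13.2
3–1–6–7: 5.8+3.1+1.8 = 10.7
Cheapest is 3–1–6–7 at 10.7 kPa.

10.7 kPa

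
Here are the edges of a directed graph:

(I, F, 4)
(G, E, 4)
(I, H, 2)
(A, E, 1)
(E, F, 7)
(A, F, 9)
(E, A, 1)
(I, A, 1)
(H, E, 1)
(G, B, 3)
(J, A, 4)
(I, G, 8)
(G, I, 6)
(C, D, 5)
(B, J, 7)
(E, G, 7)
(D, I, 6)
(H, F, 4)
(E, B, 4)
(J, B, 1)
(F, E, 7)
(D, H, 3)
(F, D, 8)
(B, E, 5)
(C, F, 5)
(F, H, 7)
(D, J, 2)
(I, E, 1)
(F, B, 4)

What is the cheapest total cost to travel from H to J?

Enumerating some paths:
H–E–B–J: 1+4+7 = 12
H–F–B–J: 4+4+7 = 15
H–F–D–J: 4+8+2 = 14
Cheapest is H–E–B–J at 12.

12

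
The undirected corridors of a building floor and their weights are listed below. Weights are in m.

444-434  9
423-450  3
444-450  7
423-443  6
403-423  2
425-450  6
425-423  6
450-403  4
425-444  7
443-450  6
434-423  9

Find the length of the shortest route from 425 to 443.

Enumerating some paths:
425 → 423 → 443: 6+6 = 12
425 → 423 → 450 → 443: 6+3+6 = 15
425 → 450 → 423 → 443: 6+3+6 = 15
Cheapest is 425 → 423 → 443 at 12 m.

12 m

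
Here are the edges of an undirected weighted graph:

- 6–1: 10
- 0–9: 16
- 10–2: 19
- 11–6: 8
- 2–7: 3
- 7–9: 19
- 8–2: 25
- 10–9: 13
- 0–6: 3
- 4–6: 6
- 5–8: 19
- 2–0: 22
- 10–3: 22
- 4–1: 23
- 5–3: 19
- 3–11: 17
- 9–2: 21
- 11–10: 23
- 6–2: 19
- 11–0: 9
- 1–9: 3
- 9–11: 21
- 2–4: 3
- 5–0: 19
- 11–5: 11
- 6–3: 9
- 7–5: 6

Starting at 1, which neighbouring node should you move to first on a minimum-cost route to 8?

Candidate routes:
1 → 9 → 7 → 5 → 8: 3+19+6+19 = 47
1 → 6 → 4 → 2 → 8: 10+6+3+25 = 44
1 → 6 → 4 → 2 → 7 → 5 → 8: 10+6+3+3+6+19 = 47
The minimum is 44 via 1 → 6 → 4 → 2 → 8.
So from 1 the first move is to 6.

6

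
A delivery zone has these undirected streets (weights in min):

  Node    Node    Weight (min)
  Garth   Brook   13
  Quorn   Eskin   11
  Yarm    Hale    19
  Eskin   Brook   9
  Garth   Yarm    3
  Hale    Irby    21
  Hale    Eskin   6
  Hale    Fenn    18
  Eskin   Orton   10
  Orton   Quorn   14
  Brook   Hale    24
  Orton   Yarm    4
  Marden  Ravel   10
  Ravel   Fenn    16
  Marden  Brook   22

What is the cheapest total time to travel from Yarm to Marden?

38 min

Running Dijkstra from Yarm:
Yarm: 0
Garth: 3  (via Yarm)
Orton: 4  (via Yarm)
Eskin: 14  (via Orton)
Brook: 16  (via Garth)
Quorn: 18  (via Orton)
Hale: 19  (via Yarm)
Fenn: 37  (via Hale)
Marden: 38  (via Brook)
Shortest route: Yarm–Garth–Brook–Marden = 38 min.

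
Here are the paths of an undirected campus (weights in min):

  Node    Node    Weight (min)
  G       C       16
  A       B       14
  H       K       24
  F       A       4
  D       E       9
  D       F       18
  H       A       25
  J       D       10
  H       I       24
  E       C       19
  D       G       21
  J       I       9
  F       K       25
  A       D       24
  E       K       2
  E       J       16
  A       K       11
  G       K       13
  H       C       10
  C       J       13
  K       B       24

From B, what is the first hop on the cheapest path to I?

K

Compare a few routes:
B → A → F → D → J → I: 14+4+18+10+9 = 55
B → K → E → J → I: 24+2+16+9 = 51
B → A → K → E → J → I: 14+11+2+16+9 = 52
B → K → E → D → J → I: 24+2+9+10+9 = 54
The minimum is 51 min via B → K → E → J → I.
So from B the first move is to K.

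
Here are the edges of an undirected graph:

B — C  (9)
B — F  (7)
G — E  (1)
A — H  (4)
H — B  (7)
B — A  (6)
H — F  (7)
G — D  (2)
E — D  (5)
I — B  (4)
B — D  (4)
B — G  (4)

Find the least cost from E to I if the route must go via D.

Best E to D: E → G → D costing 3
Best D to I: D → B → I costing 8
Total via D: 3 + 8 = 11.

11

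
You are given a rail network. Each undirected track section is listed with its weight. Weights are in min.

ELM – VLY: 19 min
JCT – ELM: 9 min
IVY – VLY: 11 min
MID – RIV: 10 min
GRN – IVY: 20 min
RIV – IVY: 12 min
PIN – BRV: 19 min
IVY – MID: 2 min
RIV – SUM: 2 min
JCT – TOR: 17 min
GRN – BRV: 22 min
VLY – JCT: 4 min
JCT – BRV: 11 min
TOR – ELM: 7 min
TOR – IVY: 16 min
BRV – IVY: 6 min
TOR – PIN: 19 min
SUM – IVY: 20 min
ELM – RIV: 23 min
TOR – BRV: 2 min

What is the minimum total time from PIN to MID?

Shortest distances from PIN:
PIN: 0
TOR: 19  (via PIN)
BRV: 19  (via PIN)
IVY: 25  (via BRV)
ELM: 26  (via TOR)
MID: 27  (via IVY)
Shortest route: PIN → BRV → IVY → MID = 27 min.

27 min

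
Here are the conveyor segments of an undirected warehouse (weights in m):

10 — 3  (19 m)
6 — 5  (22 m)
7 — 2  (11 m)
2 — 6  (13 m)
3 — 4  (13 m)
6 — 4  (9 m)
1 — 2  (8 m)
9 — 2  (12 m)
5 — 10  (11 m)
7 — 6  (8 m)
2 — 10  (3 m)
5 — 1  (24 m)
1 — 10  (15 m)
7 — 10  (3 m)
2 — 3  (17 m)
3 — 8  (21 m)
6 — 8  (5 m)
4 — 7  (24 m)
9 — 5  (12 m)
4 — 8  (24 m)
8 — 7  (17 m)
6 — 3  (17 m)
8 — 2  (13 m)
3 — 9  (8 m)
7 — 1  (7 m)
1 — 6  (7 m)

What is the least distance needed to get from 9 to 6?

25 m

Compare a few routes:
9 → 3 → 6: 8+17 = 25
9 → 2 → 10 → 7 → 6: 12+3+3+8 = 26
Cheapest is 9 → 3 → 6 at 25 m.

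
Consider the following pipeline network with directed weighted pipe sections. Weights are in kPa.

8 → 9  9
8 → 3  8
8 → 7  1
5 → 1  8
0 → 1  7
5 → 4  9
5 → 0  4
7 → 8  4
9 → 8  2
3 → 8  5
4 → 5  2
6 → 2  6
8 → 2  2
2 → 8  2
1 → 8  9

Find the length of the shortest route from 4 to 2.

21 kPa

Shortest distances from 4:
4: 0
5: 2  (via 4)
0: 6  (via 5)
1: 10  (via 5)
8: 19  (via 1)
7: 20  (via 8)
2: 21  (via 8)
Shortest route: 4 → 5 → 1 → 8 → 2 = 21 kPa.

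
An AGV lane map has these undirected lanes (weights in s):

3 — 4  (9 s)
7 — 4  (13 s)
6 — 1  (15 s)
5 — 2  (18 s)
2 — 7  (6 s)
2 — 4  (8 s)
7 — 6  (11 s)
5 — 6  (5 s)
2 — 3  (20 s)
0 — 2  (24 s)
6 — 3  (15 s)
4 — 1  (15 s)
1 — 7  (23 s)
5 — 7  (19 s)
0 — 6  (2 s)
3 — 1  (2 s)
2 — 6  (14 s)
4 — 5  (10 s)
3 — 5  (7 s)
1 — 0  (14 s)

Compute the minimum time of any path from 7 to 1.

23 s

Candidate routes:
7 → 2 → 4 → 3 → 1: 6+8+9+2 = 25
7 → 1: 23 = 23
7 → 4 → 3 → 1: 13+9+2 = 24
The minimum is 23 s via 7 → 1.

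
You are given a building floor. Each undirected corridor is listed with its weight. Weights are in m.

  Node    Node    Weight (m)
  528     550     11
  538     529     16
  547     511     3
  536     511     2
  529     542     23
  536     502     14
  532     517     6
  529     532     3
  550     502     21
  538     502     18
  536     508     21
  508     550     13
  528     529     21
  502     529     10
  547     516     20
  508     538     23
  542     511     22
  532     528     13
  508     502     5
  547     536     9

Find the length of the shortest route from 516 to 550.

Enumerating some paths:
516 - 547 - 511 - 536 - 508 - 550: 20+3+2+21+13 = 59
516 - 547 - 511 - 536 - 502 - 508 - 550: 20+3+2+14+5+13 = 57
Cheapest is 516 - 547 - 511 - 536 - 502 - 508 - 550 at 57 m.

57 m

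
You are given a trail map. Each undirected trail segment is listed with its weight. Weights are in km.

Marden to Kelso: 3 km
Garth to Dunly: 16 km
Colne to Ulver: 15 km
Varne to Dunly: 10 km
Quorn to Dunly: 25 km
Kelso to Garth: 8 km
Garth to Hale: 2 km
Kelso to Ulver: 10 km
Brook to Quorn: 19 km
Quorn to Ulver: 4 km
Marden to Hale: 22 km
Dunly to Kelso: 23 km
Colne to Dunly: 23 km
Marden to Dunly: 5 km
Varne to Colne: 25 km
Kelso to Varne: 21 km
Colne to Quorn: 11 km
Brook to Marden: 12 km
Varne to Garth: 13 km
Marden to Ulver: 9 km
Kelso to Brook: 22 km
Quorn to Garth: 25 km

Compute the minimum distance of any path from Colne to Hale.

35 km

Enumerating some paths:
Colne → Quorn → Garth → Hale: 11+25+2 = 38
Colne → Ulver → Marden → Kelso → Garth → Hale: 15+9+3+8+2 = 37
Colne → Quorn → Ulver → Marden → Kelso → Garth → Hale: 11+4+9+3+8+2 = 37
Colne → Ulver → Kelso → Garth → Hale: 15+10+8+2 = 35
Cheapest is Colne → Ulver → Kelso → Garth → Hale at 35 km.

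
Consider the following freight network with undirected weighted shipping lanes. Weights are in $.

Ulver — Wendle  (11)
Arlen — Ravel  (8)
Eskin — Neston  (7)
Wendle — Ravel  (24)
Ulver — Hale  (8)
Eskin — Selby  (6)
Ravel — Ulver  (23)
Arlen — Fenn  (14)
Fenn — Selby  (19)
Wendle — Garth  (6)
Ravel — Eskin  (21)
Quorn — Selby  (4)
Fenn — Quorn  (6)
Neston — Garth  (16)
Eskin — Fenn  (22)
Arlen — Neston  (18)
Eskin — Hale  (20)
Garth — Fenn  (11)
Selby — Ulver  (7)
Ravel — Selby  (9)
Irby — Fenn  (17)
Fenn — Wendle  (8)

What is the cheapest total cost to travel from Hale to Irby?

Running Dijkstra from Hale:
Hale: 0
Ulver: 8  (via Hale)
Selby: 15  (via Ulver)
Wendle: 19  (via Ulver)
Quorn: 19  (via Selby)
Eskin: 20  (via Hale)
Ravel: 24  (via Selby)
Fenn: 25  (via Quorn)
Garth: 25  (via Wendle)
Neston: 27  (via Eskin)
Arlen: 32  (via Ravel)
Irby: 42  (via Fenn)
Shortest route: Hale–Ulver–Selby–Quorn–Fenn–Irby = $42.

$42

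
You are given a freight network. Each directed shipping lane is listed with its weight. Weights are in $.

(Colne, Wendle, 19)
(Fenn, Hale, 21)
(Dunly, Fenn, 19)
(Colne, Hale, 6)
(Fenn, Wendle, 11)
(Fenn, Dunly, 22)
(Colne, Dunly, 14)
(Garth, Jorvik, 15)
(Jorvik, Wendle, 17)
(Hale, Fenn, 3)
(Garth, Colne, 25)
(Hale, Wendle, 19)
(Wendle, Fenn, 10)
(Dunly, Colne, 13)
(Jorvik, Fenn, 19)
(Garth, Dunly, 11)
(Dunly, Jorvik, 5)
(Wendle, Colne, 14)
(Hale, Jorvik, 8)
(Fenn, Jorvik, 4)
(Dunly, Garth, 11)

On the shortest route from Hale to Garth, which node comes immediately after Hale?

Candidate routes:
Hale → Fenn → Wendle → Colne → Dunly → Garth: 3+11+14+14+11 = 53
Hale → Fenn → Dunly → Garth: 3+22+11 = 36
Hale → Wendle → Colne → Dunly → Garth: 19+14+14+11 = 58
Cheapest is Hale → Fenn → Dunly → Garth at $36.
So from Hale the first move is to Fenn.

Fenn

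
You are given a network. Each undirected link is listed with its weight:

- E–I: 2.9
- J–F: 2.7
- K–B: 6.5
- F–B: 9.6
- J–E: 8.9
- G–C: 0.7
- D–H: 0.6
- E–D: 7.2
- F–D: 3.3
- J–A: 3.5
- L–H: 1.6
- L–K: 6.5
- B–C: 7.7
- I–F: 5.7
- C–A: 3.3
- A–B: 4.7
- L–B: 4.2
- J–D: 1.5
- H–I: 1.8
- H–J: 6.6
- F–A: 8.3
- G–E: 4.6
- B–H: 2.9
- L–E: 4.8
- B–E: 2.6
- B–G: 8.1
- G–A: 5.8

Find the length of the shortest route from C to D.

8.3

Candidate routes:
C → G → E → I → H → D: 0.7+4.6+2.9+1.8+0.6 = 10.6
C → G → E → B → H → D: 0.7+4.6+2.6+2.9+0.6 = 11.4
C → A → J → D: 3.3+3.5+1.5 = 8.3
C → B → H → D: 7.7+2.9+0.6 = 11.2
Cheapest is C → A → J → D at 8.3.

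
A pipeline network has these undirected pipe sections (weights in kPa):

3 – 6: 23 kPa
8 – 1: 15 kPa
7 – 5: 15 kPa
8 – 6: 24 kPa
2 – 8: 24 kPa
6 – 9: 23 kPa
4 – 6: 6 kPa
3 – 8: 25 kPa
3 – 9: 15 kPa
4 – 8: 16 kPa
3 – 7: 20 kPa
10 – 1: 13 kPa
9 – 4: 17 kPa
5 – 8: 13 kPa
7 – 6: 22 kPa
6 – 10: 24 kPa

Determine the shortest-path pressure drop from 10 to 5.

41 kPa

Candidate routes:
10–1–8–5: 13+15+13 = 41
10–6–4–8–5: 24+6+16+13 = 59
The minimum is 41 kPa via 10–1–8–5.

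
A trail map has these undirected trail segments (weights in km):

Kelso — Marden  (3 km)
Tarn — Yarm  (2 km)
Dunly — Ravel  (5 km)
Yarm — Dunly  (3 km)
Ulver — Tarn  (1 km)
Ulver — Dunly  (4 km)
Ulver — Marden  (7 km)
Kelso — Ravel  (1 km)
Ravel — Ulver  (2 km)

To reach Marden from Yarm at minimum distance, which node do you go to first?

Compare a few routes:
Yarm–Tarn–Ulver–Ravel–Kelso–Marden: 2+1+2+1+3 = 9
Yarm–Dunly–Ravel–Kelso–Marden: 3+5+1+3 = 12
Yarm–Dunly–Ulver–Ravel–Kelso–Marden: 3+4+2+1+3 = 13
Yarm–Tarn–Ulver–Marden: 2+1+7 = 10
Cheapest is Yarm–Tarn–Ulver–Ravel–Kelso–Marden at 9 km.
So from Yarm the first move is to Tarn.

Tarn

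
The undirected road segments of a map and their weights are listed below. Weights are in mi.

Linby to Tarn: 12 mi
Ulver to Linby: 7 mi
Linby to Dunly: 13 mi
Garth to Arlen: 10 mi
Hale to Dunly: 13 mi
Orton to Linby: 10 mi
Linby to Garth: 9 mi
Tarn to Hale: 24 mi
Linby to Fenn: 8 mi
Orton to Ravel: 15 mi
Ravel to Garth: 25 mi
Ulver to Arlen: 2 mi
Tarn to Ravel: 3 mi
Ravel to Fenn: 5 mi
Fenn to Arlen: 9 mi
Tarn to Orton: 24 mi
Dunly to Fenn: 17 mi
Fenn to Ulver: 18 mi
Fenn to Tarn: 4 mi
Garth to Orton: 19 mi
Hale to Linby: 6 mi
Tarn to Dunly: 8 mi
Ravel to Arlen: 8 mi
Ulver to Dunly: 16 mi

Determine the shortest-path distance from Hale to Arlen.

Running Dijkstra from Hale:
Hale: 0
Linby: 6  (via Hale)
Ulver: 13  (via Linby)
Dunly: 13  (via Hale)
Fenn: 14  (via Linby)
Arlen: 15  (via Ulver)
Shortest route: Hale → Linby → Ulver → Arlen = 15 mi.

15 mi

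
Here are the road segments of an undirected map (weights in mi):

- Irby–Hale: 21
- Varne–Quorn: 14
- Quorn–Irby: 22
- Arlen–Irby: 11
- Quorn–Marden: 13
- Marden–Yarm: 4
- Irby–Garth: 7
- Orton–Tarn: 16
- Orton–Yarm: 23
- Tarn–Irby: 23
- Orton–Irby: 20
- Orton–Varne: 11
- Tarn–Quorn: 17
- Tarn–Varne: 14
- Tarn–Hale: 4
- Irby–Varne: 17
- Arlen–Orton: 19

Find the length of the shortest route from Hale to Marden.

Settle nodes by increasing distance from Hale:
Hale: 0
Tarn: 4  (via Hale)
Varne: 18  (via Tarn)
Orton: 20  (via Tarn)
Irby: 21  (via Hale)
Quorn: 21  (via Tarn)
Garth: 28  (via Irby)
Arlen: 32  (via Irby)
Marden: 34  (via Quorn)
Shortest route: Hale → Tarn → Quorn → Marden = 34 mi.

34 mi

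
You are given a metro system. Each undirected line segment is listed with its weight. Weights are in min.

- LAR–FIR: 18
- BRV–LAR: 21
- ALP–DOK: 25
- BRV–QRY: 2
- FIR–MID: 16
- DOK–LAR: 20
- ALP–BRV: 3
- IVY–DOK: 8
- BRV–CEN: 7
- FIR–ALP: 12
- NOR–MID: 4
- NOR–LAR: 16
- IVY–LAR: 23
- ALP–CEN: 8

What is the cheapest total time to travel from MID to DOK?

40 min

Shortest distances from MID:
MID: 0
NOR: 4  (via MID)
FIR: 16  (via MID)
LAR: 20  (via NOR)
ALP: 28  (via FIR)
BRV: 31  (via ALP)
QRY: 33  (via BRV)
CEN: 36  (via ALP)
DOK: 40  (via LAR)
Shortest route: MID–NOR–LAR–DOK = 40 min.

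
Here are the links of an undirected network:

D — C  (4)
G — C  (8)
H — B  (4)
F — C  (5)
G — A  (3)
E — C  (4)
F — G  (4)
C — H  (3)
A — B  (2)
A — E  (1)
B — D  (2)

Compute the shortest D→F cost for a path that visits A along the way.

11

Shortest D→A: D → B → A = 4
Best A to F: A → G → F costing 7
Total via A: 4 + 7 = 11.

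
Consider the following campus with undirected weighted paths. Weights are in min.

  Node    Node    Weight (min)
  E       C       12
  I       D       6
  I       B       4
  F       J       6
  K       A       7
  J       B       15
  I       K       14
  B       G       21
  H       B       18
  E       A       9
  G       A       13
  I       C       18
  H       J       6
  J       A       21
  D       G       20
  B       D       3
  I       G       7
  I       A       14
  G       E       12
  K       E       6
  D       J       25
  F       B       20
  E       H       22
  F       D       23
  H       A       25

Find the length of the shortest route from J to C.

37 min

Shortest distances from J:
J: 0
F: 6  (via J)
H: 6  (via J)
B: 15  (via J)
D: 18  (via B)
I: 19  (via B)
A: 21  (via J)
G: 26  (via I)
E: 28  (via H)
K: 28  (via A)
C: 37  (via I)
Shortest route: J → B → I → C = 37 min.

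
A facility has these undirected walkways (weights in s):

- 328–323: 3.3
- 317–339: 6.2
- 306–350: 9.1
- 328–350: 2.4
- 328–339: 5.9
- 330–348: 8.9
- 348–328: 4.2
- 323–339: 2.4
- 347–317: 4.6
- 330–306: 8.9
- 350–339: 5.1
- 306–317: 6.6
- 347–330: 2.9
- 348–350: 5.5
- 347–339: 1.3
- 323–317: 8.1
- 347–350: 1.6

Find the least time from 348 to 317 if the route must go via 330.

Shortest 348→330: 348 → 330 = 8.9
Best 330 to 317: 330 → 347 → 317 costing 7.5
Total via 330: 8.9 + 7.5 = 16.4 s.

16.4 s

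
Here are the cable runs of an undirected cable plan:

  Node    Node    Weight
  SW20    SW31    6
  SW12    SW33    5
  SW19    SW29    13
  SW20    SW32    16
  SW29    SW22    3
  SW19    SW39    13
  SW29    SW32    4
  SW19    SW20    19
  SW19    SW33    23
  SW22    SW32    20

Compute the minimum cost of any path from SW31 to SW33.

48

Running Dijkstra from SW31:
SW31: 0
SW20: 6  (via SW31)
SW32: 22  (via SW20)
SW19: 25  (via SW20)
SW29: 26  (via SW32)
SW22: 29  (via SW29)
SW39: 38  (via SW19)
SW33: 48  (via SW19)
Shortest route: SW31 → SW20 → SW19 → SW33 = 48.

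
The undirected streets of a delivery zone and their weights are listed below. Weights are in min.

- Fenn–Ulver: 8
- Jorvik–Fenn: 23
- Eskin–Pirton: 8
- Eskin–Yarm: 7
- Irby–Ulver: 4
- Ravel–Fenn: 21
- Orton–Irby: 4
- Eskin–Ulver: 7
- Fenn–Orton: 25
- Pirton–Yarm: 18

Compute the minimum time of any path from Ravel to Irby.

Settle nodes by increasing distance from Ravel:
Ravel: 0
Fenn: 21  (via Ravel)
Ulver: 29  (via Fenn)
Irby: 33  (via Ulver)
Shortest route: Ravel → Fenn → Ulver → Irby = 33 min.

33 min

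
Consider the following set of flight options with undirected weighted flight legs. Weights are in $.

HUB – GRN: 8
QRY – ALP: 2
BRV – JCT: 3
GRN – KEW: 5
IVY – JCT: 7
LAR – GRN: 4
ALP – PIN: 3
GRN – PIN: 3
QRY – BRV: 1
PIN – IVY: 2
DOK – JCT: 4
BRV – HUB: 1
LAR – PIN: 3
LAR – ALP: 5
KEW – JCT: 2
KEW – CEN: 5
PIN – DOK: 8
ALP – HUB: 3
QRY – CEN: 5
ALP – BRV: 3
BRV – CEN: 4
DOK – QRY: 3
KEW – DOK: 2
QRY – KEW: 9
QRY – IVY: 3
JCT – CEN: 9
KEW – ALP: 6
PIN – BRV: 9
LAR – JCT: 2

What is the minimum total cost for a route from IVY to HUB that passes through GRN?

Best IVY to GRN: IVY–PIN–GRN costing 5
Best GRN to HUB: GRN–HUB costing 8
Total via GRN: 5 + 8 = $13.

$13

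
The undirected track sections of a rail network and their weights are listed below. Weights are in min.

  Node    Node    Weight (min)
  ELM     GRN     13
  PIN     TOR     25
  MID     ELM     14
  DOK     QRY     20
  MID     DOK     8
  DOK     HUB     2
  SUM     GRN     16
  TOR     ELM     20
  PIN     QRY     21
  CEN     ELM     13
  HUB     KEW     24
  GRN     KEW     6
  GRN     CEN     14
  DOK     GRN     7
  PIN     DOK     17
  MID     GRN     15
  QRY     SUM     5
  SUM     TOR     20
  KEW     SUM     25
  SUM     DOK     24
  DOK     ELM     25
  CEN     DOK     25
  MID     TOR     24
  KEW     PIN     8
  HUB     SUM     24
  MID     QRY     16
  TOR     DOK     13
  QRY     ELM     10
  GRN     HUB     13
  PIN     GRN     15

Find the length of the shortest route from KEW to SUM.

Candidate routes:
KEW → PIN → QRY → SUM: 8+21+5 = 34
KEW → GRN → SUM: 6+16 = 22
KEW → SUM: 25 = 25
Cheapest is KEW → GRN → SUM at 22 min.

22 min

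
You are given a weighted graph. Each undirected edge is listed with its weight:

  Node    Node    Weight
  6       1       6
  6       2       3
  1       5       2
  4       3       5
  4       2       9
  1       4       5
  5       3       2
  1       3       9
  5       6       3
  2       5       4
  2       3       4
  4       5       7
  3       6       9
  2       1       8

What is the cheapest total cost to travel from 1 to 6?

5

Compare a few routes:
1 - 6: 6 = 6
1 - 5 - 6: 2+3 = 5
Cheapest is 1 - 5 - 6 at 5.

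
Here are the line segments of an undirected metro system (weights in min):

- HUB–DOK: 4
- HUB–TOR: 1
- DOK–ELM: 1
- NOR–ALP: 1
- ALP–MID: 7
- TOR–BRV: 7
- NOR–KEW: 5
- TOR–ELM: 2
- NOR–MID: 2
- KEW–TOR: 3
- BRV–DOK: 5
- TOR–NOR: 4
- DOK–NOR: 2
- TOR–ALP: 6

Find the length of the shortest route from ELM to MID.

5 min

Candidate routes:
ELM - TOR - ALP - NOR - MID: 2+6+1+2 = 11
ELM - DOK - NOR - MID: 1+2+2 = 5
ELM - DOK - NOR - ALP - MID: 1+2+1+7 = 11
ELM - TOR - NOR - MID: 2+4+2 = 8
The minimum is 5 min via ELM - DOK - NOR - MID.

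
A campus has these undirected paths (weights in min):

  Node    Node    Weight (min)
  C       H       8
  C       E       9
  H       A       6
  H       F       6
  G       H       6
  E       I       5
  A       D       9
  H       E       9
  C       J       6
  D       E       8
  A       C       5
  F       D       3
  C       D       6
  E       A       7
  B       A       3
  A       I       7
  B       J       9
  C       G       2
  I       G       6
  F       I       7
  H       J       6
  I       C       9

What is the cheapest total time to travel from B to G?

Candidate routes:
B → A → C → G: 3+5+2 = 10
B → A → H → G: 3+6+6 = 15
The minimum is 10 min via B → A → C → G.

10 min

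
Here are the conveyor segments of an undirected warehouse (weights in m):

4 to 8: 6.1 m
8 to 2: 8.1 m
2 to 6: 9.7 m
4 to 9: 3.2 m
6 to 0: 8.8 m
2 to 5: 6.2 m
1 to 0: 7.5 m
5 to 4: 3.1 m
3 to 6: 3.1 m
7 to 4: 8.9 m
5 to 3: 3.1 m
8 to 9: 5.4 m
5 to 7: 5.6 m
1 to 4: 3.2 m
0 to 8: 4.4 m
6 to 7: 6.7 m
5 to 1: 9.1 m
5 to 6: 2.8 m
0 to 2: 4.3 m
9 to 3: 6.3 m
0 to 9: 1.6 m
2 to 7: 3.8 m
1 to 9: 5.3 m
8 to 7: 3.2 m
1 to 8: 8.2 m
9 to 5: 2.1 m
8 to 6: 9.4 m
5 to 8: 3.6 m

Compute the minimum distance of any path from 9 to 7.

Shortest distances from 9:
9: 0
0: 1.6  (via 9)
5: 2.1  (via 9)
4: 3.2  (via 9)
6: 4.9  (via 5)
3: 5.2  (via 5)
1: 5.3  (via 9)
8: 5.4  (via 9)
2: 5.9  (via 0)
7: 7.7  (via 5)
Shortest route: 9–5–7 = 7.7 m.

7.7 m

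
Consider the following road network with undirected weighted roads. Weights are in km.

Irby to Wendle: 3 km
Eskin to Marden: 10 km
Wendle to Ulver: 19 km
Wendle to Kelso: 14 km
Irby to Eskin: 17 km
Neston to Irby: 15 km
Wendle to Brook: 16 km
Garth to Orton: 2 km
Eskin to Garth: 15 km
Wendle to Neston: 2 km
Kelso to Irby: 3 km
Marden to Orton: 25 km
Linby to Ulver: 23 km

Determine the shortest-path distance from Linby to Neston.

Candidate routes:
Linby → Ulver → Wendle → Irby → Neston: 23+19+3+15 = 60
Linby → Ulver → Wendle → Neston: 23+19+2 = 44
The minimum is 44 km via Linby → Ulver → Wendle → Neston.

44 km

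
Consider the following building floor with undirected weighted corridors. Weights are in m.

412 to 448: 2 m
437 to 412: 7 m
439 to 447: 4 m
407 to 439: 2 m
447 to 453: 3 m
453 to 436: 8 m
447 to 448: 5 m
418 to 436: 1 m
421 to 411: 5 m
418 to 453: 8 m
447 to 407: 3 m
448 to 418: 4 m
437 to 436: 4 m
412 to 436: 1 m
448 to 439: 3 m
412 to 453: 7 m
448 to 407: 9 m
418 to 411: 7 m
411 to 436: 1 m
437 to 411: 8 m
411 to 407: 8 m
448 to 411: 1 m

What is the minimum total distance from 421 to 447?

11 m

Running Dijkstra from 421:
421: 0
411: 5  (via 421)
436: 6  (via 411)
448: 6  (via 411)
412: 7  (via 436)
418: 7  (via 436)
439: 9  (via 448)
437: 10  (via 436)
407: 11  (via 439)
447: 11  (via 448)
Shortest route: 421 → 411 → 448 → 447 = 11 m.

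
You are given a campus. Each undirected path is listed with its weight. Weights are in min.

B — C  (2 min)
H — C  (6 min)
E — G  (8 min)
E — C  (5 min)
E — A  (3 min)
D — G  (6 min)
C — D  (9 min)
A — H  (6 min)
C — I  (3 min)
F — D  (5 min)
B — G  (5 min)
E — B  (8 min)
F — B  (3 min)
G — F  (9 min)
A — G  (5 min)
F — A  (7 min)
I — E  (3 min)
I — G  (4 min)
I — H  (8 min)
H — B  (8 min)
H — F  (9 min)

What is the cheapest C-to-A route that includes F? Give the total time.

12 min

Shortest C→F: C → B → F = 5
Shortest F→A: F → A = 7
Total via F: 5 + 7 = 12 min.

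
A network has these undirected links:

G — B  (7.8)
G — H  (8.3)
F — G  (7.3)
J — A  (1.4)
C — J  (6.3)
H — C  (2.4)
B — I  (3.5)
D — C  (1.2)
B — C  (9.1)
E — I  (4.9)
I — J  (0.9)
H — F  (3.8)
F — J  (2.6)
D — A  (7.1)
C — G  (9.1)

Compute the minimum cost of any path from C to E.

12.1

Shortest distances from C:
C: 0
D: 1.2  (via C)
H: 2.4  (via C)
F: 6.2  (via H)
J: 6.3  (via C)
I: 7.2  (via J)
A: 7.7  (via J)
B: 9.1  (via C)
G: 9.1  (via C)
E: 12.1  (via I)
Shortest route: C–J–I–E = 12.1.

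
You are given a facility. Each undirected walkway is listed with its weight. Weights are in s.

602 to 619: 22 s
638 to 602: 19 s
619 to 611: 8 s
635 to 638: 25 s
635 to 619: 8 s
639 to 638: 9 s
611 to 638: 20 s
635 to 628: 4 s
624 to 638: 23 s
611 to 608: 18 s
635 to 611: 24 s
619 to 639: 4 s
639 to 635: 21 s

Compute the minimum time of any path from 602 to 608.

Candidate routes:
602 - 619 - 611 - 608: 22+8+18 = 48
602 - 638 - 639 - 619 - 611 - 608: 19+9+4+8+18 = 58
602 - 638 - 611 - 608: 19+20+18 = 57
Cheapest is 602 - 619 - 611 - 608 at 48 s.

48 s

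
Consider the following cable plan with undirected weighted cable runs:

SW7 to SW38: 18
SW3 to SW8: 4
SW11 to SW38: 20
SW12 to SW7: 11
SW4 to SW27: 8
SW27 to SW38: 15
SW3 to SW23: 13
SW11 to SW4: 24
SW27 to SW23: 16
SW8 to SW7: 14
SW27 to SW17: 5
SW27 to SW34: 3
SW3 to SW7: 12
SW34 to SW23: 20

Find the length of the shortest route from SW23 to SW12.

36

Enumerating some paths:
SW23–SW3–SW7–SW12: 13+12+11 = 36
SW23–SW27–SW38–SW7–SW12: 16+15+18+11 = 60
SW23–SW3–SW8–SW7–SW12: 13+4+14+11 = 42
The minimum is 36 via SW23–SW3–SW7–SW12.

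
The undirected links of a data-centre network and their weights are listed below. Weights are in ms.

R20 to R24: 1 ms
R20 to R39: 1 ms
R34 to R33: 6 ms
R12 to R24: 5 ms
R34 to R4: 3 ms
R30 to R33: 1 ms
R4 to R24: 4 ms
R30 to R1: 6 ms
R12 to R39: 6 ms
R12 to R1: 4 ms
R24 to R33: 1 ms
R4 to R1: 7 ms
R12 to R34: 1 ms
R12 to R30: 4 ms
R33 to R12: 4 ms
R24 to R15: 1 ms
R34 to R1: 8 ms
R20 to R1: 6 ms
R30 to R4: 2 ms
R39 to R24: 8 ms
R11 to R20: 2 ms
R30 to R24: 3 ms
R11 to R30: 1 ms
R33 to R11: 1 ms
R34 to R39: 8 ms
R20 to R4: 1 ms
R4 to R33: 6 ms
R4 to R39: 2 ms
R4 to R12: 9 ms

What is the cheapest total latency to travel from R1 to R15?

Enumerating some paths:
R1 → R20 → R24 → R15: 6+1+1 = 8
R1 → R30 → R33 → R24 → R15: 6+1+1+1 = 9
Cheapest is R1 → R20 → R24 → R15 at 8 ms.

8 ms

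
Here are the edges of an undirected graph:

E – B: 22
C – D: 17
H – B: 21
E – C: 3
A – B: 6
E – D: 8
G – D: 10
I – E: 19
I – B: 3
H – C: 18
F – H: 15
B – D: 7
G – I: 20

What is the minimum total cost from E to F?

36

Candidate routes:
E - D - B - H - F: 8+7+21+15 = 51
E - C - H - F: 3+18+15 = 36
The minimum is 36 via E - C - H - F.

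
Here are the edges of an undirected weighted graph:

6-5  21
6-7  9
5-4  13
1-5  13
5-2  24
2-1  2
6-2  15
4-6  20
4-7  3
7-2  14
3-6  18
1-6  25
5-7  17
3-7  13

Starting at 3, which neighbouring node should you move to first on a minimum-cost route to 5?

7

Enumerating some paths:
3 → 7 → 2 → 1 → 5: 13+14+2+13 = 42
3 → 6 → 5: 18+21 = 39
3 → 7 → 5: 13+17 = 30
3 → 7 → 4 → 5: 13+3+13 = 29
Cheapest is 3 → 7 → 4 → 5 at 29.
So from 3 the first move is to 7.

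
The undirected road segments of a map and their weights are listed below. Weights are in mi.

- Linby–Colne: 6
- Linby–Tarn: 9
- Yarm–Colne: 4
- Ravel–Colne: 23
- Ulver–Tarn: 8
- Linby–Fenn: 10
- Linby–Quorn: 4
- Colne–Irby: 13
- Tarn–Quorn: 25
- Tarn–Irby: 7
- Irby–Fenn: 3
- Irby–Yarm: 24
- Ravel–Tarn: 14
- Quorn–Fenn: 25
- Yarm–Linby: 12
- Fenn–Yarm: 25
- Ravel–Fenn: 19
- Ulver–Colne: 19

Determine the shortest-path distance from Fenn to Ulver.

Running Dijkstra from Fenn:
Fenn: 0
Irby: 3  (via Fenn)
Tarn: 10  (via Irby)
Linby: 10  (via Fenn)
Quorn: 14  (via Linby)
Colne: 16  (via Irby)
Ulver: 18  (via Tarn)
Shortest route: Fenn → Irby → Tarn → Ulver = 18 mi.

18 mi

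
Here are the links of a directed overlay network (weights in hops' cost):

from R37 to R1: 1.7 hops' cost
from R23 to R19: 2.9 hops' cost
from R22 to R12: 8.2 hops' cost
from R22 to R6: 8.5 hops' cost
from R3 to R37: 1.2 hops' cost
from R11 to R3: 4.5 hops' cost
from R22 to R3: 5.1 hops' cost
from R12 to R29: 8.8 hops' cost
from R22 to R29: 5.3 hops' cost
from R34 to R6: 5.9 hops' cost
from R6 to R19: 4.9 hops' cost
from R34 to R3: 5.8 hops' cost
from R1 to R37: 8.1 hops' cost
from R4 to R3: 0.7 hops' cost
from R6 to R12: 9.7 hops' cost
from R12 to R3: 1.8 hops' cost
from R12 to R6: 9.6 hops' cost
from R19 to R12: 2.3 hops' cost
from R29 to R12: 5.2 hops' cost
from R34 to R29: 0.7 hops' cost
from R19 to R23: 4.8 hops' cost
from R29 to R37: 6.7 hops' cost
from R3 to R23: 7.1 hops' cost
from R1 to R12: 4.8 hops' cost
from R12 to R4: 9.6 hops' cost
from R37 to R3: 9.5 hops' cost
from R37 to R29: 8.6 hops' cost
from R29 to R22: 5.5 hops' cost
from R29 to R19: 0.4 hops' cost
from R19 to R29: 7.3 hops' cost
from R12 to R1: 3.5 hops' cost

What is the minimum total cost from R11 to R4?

21.8 hops' cost

Running Dijkstra from R11:
R11: 0
R3: 4.5  (via R11)
R37: 5.7  (via R3)
R1: 7.4  (via R37)
R23: 11.6  (via R3)
R12: 12.2  (via R1)
R29: 14.3  (via R37)
R19: 14.5  (via R23)
R22: 19.8  (via R29)
R4: 21.8  (via R12)
Shortest route: R11 → R3 → R37 → R1 → R12 → R4 = 21.8 hops' cost.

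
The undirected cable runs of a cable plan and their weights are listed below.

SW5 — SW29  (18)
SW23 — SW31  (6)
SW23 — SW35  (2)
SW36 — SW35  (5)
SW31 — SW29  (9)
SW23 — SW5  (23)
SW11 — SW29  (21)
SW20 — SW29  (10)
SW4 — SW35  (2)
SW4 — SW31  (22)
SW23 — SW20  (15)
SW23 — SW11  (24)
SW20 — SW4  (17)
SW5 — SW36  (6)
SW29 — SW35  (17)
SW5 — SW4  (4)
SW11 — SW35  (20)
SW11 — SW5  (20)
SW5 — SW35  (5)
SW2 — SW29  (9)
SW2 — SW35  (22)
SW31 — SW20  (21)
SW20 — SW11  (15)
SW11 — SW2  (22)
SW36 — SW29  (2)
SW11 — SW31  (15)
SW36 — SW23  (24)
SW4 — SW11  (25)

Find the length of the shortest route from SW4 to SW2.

18

Compare a few routes:
SW4 - SW35 - SW2: 2+22 = 24
SW4 - SW35 - SW36 - SW29 - SW2: 2+5+2+9 = 18
SW4 - SW5 - SW36 - SW29 - SW2: 4+6+2+9 = 21
SW4 - SW35 - SW5 - SW36 - SW29 - SW2: 2+5+6+2+9 = 24
The minimum is 18 via SW4 - SW35 - SW36 - SW29 - SW2.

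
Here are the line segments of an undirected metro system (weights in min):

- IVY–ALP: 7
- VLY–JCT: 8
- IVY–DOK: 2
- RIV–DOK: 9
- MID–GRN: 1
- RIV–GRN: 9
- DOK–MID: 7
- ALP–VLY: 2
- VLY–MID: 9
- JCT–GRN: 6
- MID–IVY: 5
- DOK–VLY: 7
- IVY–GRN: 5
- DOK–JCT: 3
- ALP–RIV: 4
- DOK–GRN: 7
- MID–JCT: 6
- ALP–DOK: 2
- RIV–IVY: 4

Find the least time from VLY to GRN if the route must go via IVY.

Shortest VLY→IVY: VLY → ALP → DOK → IVY = 6
Best IVY to GRN: IVY → GRN costing 5
Total via IVY: 6 + 5 = 11 min.

11 min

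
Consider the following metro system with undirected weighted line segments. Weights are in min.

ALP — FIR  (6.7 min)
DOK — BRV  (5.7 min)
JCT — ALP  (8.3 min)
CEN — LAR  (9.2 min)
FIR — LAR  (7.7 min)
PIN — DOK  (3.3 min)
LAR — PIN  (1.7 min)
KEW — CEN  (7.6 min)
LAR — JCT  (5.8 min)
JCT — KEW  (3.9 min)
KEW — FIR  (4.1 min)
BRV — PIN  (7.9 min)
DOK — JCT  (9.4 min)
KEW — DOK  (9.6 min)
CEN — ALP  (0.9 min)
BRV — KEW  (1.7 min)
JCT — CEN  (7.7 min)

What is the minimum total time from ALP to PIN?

11.8 min

Compare a few routes:
ALP → CEN → LAR → PIN: 0.9+9.2+1.7 = 11.8
ALP → FIR → LAR → PIN: 6.7+7.7+1.7 = 16.1
ALP → JCT → LAR → PIN: 8.3+5.8+1.7 = 15.8
ALP → CEN → JCT → LAR → PIN: 0.9+7.7+5.8+1.7 = 16.1
Cheapest is ALP → CEN → LAR → PIN at 11.8 min.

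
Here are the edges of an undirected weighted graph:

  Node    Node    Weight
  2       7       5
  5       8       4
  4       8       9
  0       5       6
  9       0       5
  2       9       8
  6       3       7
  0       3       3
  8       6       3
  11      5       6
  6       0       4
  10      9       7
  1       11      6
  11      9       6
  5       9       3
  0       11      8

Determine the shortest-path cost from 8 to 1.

Running Dijkstra from 8:
8: 0
6: 3  (via 8)
5: 4  (via 8)
0: 7  (via 6)
9: 7  (via 5)
4: 9  (via 8)
3: 10  (via 6)
11: 10  (via 5)
10: 14  (via 9)
2: 15  (via 9)
1: 16  (via 11)
Shortest route: 8–5–11–1 = 16.

16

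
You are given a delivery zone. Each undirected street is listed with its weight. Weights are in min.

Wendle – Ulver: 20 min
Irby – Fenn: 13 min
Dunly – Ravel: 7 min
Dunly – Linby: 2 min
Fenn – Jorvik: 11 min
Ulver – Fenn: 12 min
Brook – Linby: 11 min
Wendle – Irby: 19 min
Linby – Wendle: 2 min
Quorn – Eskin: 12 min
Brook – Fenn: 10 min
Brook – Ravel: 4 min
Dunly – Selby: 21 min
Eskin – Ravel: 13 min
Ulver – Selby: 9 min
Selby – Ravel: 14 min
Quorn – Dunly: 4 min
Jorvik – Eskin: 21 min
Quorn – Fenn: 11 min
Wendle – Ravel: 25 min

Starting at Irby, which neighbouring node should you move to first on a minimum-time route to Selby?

Fenn

Candidate routes:
Irby - Wendle - Linby - Dunly - Ravel - Selby: 19+2+2+7+14 = 44
Irby - Fenn - Ulver - Selby: 13+12+9 = 34
Irby - Wendle - Linby - Dunly - Selby: 19+2+2+21 = 44
Irby - Fenn - Brook - Ravel - Selby: 13+10+4+14 = 41
Cheapest is Irby - Fenn - Ulver - Selby at 34 min.
So from Irby the first move is to Fenn.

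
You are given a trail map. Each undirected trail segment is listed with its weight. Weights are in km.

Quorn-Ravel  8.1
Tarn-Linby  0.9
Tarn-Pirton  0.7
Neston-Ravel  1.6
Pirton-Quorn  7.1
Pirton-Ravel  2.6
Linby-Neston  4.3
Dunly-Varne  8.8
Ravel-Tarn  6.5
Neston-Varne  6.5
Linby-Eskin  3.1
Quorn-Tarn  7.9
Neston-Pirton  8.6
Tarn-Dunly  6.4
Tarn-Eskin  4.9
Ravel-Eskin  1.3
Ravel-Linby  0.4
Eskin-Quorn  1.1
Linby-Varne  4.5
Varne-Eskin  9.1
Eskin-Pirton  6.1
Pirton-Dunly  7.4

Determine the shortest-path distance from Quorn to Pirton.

4.4 km

Shortest distances from Quorn:
Quorn: 0
Eskin: 1.1  (via Quorn)
Ravel: 2.4  (via Eskin)
Linby: 2.8  (via Ravel)
Tarn: 3.7  (via Linby)
Neston: 4  (via Ravel)
Pirton: 4.4  (via Tarn)
Shortest route: Quorn → Eskin → Ravel → Linby → Tarn → Pirton = 4.4 km.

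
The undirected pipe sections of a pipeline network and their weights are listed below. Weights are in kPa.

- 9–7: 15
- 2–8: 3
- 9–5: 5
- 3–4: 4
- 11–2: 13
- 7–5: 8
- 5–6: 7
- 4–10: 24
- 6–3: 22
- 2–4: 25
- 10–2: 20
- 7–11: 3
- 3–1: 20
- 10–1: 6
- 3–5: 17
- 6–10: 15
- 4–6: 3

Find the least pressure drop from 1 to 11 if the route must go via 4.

Shortest 1→4: 1–3–4 = 24
Best 4 to 11: 4–6–5–7–11 costing 21
Total via 4: 24 + 21 = 45 kPa.

45 kPa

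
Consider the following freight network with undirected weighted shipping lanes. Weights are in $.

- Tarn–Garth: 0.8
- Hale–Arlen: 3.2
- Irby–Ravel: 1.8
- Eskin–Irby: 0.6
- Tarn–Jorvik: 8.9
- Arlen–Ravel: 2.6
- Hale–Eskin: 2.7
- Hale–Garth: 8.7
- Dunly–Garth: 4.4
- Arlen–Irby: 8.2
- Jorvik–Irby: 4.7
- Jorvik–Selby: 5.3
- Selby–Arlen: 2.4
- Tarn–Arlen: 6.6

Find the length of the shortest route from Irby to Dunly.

$16.2

Compare a few routes:
Irby → Ravel → Arlen → Tarn → Garth → Dunly: 1.8+2.6+6.6+0.8+4.4 = 16.2
Irby → Eskin → Hale → Arlen → Tarn → Garth → Dunly: 0.6+2.7+3.2+6.6+0.8+4.4 = 18.3
Irby → Eskin → Hale → Garth → Dunly: 0.6+2.7+8.7+4.4 = 16.4
The minimum is $16.2 via Irby → Ravel → Arlen → Tarn → Garth → Dunly.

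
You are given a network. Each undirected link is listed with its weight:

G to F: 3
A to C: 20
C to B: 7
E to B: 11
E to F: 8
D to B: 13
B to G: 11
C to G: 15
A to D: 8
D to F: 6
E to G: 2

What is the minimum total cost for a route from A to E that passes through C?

37

Shortest A→C: A–C = 20
Best C to E: C–G–E costing 17
Total via C: 20 + 17 = 37.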